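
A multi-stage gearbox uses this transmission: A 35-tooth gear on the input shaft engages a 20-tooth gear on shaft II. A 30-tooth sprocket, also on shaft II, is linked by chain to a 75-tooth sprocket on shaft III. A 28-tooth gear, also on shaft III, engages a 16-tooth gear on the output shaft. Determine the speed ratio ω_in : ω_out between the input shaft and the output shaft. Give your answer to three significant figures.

0.816

Each stage contributes driven/driver: gear mesh 20/35 = 0.57143, chain 75/30 = 2.5, gear mesh 16/28 = 0.57143.
Overall: 0.57143 × 2.5 × 0.57143 = 0.81633.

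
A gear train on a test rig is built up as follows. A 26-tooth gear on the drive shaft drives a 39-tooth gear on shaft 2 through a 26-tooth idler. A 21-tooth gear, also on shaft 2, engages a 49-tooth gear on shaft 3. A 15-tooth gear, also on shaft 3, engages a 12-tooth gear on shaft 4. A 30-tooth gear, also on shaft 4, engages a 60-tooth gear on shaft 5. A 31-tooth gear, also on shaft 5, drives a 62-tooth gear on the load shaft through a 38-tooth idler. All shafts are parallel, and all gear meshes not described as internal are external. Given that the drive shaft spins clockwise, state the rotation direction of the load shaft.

anticlockwise

the drive shaft → shaft 2: driver → idler → driven is 2 external meshes, 2 reversals → CW.
shaft 2 → shaft 3: external mesh, 1 reversal → CCW.
shaft 3 → shaft 4: external mesh, 1 reversal → CW.
shaft 4 → shaft 5: external mesh, 1 reversal → CCW.
shaft 5 → the load shaft: driver → idler → driven is 2 external meshes, 2 reversals → CCW.
7 reversals in total — an odd number — so the load shaft turns opposite to the drive shaft.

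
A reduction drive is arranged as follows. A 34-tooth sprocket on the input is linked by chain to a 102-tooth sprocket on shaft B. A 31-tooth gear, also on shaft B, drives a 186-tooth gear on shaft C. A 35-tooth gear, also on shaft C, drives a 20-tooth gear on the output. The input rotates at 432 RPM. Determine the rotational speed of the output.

42 RPM

chain 102/34 = 3 → 432/3 = 144 RPM
gear mesh 186/31 = 6 → 144/6 = 24 RPM
gear mesh 20/35 = 0.57143 → 24/0.57143 = 42 RPM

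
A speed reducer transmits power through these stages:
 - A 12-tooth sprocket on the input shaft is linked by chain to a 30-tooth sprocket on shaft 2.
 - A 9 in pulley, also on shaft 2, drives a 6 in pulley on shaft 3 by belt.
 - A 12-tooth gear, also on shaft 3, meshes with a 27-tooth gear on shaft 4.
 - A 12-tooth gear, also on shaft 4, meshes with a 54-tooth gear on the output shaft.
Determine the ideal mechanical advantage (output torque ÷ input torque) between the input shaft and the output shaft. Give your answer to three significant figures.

Each stage contributes driven/driver: chain 30/12 = 2.5, belt 6/9 = 0.66667, gear mesh 27/12 = 2.25, gear mesh 54/12 = 4.5.
Overall: 2.5 × 0.66667 × 2.25 × 4.5 = 16.875.

16.9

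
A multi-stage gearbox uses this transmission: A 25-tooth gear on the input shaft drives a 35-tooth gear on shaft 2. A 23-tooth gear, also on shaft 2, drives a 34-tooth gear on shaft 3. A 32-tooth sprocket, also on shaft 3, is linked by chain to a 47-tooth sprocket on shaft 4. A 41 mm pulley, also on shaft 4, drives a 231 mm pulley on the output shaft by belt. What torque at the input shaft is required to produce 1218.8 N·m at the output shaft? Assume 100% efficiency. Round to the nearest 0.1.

71.2 N·m

Overall ratio R = 1.4 × 1.4783 × 1.4688 × 5.6341 = 17.126.
Input torque = output torque / R = 1218.8 / 17.126 = 71.167 N·m.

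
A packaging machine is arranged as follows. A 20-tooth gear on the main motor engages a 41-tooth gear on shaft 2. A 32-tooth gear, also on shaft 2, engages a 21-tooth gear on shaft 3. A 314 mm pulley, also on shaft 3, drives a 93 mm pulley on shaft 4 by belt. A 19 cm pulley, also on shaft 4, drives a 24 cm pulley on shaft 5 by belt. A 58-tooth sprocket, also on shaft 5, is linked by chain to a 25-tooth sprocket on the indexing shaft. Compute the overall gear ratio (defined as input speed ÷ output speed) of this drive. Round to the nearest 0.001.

0.217

Each stage contributes driven/driver: gear mesh 41/20 = 2.05, gear mesh 21/32 = 0.65625, belt 93/314 = 0.29618, belt 24/19 = 1.2632, chain 25/58 = 0.43103.
Overall: 2.05 × 0.65625 × 0.29618 × 1.2632 × 0.43103 = 0.21694.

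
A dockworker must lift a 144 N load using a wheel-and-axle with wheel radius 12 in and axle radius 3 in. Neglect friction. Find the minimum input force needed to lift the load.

36 N

Wheel-and-axle MA = R/r = 12/3 = 4.
Effort = load / MA = 144 / 4 = 36 N.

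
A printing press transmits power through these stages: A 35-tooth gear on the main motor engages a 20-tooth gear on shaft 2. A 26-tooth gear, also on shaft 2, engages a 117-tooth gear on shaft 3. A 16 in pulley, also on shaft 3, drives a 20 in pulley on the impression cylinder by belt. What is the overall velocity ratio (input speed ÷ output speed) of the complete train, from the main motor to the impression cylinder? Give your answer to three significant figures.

Each stage contributes driven/driver: gear mesh 20/35 = 0.57143, gear mesh 117/26 = 4.5, belt 20/16 = 1.25.
Overall: 0.57143 × 4.5 × 1.25 = 3.2143.

3.21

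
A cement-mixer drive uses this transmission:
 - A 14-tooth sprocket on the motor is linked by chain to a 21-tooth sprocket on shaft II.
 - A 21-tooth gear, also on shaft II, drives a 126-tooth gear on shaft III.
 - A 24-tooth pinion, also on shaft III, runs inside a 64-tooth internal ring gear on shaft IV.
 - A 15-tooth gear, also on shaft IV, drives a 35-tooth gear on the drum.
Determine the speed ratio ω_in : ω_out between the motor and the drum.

56

Each stage contributes driven/driver: chain 21/14 = 1.5, gear mesh 126/21 = 6, internal gear 64/24 = 2.6667, gear mesh 35/15 = 2.3333.
Overall: 1.5 × 6 × 2.6667 × 2.3333 = 56.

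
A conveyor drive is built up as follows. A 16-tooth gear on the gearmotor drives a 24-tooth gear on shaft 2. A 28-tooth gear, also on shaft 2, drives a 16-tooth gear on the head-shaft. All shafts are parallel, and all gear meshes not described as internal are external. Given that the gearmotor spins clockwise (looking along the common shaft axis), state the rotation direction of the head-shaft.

the gearmotor → shaft 2: external mesh, 1 reversal → CCW.
shaft 2 → the head-shaft: external mesh, 1 reversal → CW.
2 reversals in total — an even number — so the head-shaft turns the same way as the gearmotor.

clockwise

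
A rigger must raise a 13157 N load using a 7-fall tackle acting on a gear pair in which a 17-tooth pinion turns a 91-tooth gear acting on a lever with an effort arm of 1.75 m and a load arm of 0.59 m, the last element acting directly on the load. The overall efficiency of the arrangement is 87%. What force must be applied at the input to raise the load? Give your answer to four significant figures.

136.1 N

Block-and-tackle MA = number of supporting rope parts = 7.
Gear pair MA = 91/17 = 5.3529.
Lever MA = effort arm / load arm = 1.75/0.59 = 2.9661.
Combined ideal MA = 7 × 5.3529 × 2.9661 = 111.14.
Actual MA = 111.14 × 0.87 = 96.693.
Effort = load / actual MA = 13157 / 96.693 = 136.07 N.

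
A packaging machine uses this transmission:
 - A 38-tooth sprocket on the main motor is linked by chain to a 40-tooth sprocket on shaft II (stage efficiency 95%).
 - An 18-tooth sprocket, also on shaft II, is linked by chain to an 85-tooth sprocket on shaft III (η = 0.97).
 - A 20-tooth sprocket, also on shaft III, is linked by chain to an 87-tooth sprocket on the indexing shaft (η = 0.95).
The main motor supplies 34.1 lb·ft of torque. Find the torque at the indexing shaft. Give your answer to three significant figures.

After the chain (40/38): 34.1 × 1.0526 × 0.95 = 34.1 lb·ft
After the chain (85/18): 34.1 × 4.7222 × 0.97 = 156.2 lb·ft
After the chain (87/20): 156.2 × 4.35 × 0.95 = 645.48 lb·ft

645 lb·ft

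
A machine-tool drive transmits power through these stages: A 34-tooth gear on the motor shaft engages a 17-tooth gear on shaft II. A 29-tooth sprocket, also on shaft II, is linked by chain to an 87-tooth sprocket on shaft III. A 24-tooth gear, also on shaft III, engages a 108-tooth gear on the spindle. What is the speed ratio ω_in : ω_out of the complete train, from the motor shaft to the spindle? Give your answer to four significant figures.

6.750

Each stage contributes driven/driver: gear mesh 17/34 = 0.5, chain 87/29 = 3, gear mesh 108/24 = 4.5.
Overall: 0.5 × 3 × 4.5 = 6.75.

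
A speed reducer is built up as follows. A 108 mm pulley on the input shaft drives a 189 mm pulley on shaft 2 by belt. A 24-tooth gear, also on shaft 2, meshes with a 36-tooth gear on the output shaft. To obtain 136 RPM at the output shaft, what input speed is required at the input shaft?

Overall ratio R = 1.75 × 1.5 = 2.625.
Required input speed = output speed × R = 136 × 2.625 = 357 RPM.

357 RPM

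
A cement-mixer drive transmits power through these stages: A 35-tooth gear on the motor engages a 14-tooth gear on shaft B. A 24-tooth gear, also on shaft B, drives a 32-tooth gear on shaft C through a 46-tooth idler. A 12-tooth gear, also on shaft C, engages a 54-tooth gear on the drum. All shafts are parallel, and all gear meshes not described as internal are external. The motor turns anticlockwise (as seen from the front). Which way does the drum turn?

the motor → shaft B: external mesh, 1 reversal → CW.
shaft B → shaft C: driver → idler → driven is 2 external meshes, 2 reversals → CW.
shaft C → the drum: external mesh, 1 reversal → CCW.
4 reversals in total — an even number — so the drum turns the same way as the motor.

anticlockwise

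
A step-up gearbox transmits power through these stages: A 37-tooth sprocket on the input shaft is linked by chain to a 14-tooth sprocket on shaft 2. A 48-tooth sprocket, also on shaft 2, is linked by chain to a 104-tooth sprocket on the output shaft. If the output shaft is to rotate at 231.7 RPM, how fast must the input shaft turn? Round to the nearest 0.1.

Overall ratio R = 0.37838 × 2.1667 = 0.81982.
Required input speed = output speed × R = 231.7 × 0.81982 = 189.95 RPM.

190.0 RPM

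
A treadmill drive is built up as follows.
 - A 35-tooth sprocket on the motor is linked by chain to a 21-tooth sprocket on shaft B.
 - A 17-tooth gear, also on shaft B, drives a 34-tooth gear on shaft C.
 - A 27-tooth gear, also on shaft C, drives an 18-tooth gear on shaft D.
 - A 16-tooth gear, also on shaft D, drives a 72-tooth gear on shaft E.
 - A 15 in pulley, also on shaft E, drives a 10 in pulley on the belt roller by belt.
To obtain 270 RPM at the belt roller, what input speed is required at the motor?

Overall ratio R = 0.6 × 2 × 0.66667 × 4.5 × 0.66667 = 2.4.
Required input speed = output speed × R = 270 × 2.4 = 648 RPM.

648 RPM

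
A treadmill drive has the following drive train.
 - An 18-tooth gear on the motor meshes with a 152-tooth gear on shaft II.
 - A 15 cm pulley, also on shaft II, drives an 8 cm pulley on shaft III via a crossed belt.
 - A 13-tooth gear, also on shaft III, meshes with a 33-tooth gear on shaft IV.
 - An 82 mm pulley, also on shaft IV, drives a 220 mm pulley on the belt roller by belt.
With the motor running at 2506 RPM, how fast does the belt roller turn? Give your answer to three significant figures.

the motor → shaft II (gear mesh, 152/18): 2506 ÷ 8.4444 = 296.76 RPM
shaft II → shaft III (belt, 8/15): 296.76 ÷ 0.53333 = 556.43 RPM
shaft III → shaft IV (gear mesh, 33/13): 556.43 ÷ 2.5385 = 219.2 RPM
shaft IV → the belt roller (belt, 220/82): 219.2 ÷ 2.6829 = 81.702 RPM

81.7 RPM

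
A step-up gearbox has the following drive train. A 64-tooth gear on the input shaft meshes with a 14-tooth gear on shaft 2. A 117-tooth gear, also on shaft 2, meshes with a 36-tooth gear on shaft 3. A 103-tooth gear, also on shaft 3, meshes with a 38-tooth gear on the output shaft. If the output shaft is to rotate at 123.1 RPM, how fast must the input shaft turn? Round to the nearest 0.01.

3.06 RPM

Overall ratio R = 0.21875 × 0.30769 × 0.36893 = 0.024832.
Required input speed = output speed × R = 123.1 × 0.024832 = 3.0568 RPM.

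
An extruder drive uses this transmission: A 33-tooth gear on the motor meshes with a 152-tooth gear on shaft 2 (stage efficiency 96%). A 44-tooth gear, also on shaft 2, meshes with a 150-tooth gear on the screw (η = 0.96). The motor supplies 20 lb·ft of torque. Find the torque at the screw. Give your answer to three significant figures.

gear mesh 152/33 = 4.6061 → τ = 20·4.6061·0.96 = 88.436 lb·ft
gear mesh 150/44 = 3.4091 → τ = 88.436·3.4091·0.96 = 289.43 lb·ft

289 lb·ft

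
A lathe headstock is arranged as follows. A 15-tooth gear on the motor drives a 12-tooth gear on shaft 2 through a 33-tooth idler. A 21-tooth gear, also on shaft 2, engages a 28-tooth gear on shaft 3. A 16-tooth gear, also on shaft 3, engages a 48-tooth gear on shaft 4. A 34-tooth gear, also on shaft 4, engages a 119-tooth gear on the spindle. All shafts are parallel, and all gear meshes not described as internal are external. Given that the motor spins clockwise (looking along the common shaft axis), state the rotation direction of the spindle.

counterclockwise

the motor → shaft 2: driver → idler → driven is 2 external meshes, 2 reversals → CW.
shaft 2 → shaft 3: external mesh, 1 reversal → CCW.
shaft 3 → shaft 4: external mesh, 1 reversal → CW.
shaft 4 → the spindle: external mesh, 1 reversal → CCW.
5 reversals in total — an odd number — so the spindle turns opposite to the motor.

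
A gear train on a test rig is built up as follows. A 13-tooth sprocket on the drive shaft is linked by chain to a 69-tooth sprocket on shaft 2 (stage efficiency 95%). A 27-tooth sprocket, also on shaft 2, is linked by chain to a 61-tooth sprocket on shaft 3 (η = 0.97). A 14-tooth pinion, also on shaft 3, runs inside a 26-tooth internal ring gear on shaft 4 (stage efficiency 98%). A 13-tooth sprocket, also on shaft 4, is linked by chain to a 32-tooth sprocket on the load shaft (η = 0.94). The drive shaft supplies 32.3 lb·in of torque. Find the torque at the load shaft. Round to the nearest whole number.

1503 lb·in

chain 69/13 = 5.3077 → τ = 32.3·5.3077·0.95 = 162.87 lb·in
chain 61/27 = 2.2593 → τ = 162.87·2.2593·0.97 = 356.92 lb·in
internal gear 26/14 = 1.8571 → τ = 356.92·1.8571·0.98 = 649.59 lb·in
chain 32/13 = 2.4615 → τ = 649.59·2.4615·0.94 = 1503.1 lb·in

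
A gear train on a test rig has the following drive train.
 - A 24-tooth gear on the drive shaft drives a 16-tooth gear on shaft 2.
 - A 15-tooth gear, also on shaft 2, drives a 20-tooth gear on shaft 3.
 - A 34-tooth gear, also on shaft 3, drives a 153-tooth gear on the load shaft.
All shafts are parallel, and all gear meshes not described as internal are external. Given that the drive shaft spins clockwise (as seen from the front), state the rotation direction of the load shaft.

counterclockwise

the drive shaft → shaft 2: external mesh, 1 reversal → CCW.
shaft 2 → shaft 3: external mesh, 1 reversal → CW.
shaft 3 → the load shaft: external mesh, 1 reversal → CCW.
3 reversals in total — an odd number — so the load shaft turns opposite to the drive shaft.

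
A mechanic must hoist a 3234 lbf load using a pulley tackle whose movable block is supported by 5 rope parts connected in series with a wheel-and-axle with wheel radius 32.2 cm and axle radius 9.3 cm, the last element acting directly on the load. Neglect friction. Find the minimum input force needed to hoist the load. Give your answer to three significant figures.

Block-and-tackle MA = number of supporting rope parts = 5.
Wheel-and-axle MA = R/r = 32.2/9.3 = 3.4624.
Combined ideal MA = 5 × 3.4624 = 17.312.
Effort = load / MA = 3234 / 17.312 = 186.81 lbf.

187 lbf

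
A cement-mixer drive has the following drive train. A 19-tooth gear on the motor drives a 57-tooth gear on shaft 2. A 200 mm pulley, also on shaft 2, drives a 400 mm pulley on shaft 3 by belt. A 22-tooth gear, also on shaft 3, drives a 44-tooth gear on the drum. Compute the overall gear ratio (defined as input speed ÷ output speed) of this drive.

Each stage contributes driven/driver: gear mesh 57/19 = 3, belt 400/200 = 2, gear mesh 44/22 = 2.
Overall: 3 × 2 × 2 = 12.

12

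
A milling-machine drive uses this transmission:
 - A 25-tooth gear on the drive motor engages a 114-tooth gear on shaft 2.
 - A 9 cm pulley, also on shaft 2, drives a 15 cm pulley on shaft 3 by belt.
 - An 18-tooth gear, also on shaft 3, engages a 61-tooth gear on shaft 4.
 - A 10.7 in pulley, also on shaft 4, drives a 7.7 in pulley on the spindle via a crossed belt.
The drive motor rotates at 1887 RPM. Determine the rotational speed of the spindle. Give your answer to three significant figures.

gear mesh 114/25 = 4.56 → 1887/4.56 = 413.82 RPM
belt 15/9 = 1.6667 → 413.82/1.6667 = 248.29 RPM
gear mesh 61/18 = 3.3889 → 248.29/3.3889 = 73.266 RPM
belt 7.7/10.7 = 0.71963 → 73.266/0.71963 = 101.81 RPM

102 RPM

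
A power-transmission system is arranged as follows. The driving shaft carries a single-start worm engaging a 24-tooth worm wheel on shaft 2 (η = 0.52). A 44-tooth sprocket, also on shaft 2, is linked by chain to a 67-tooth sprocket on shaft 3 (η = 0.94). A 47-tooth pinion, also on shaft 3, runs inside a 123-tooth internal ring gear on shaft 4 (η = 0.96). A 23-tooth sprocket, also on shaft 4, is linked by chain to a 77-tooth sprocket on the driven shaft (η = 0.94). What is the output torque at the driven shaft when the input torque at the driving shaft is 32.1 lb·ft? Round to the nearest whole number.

After the worm (24/1): 32.1 × 24 × 0.52 = 400.61 lb·ft
After the chain (67/44): 400.61 × 1.5227 × 0.94 = 573.42 lb·ft
After the internal gear (123/47): 573.42 × 2.617 × 0.96 = 1440.6 lb·ft
After the chain (77/23): 1440.6 × 3.3478 × 0.94 = 4533.6 lb·ft

4534 lb·ft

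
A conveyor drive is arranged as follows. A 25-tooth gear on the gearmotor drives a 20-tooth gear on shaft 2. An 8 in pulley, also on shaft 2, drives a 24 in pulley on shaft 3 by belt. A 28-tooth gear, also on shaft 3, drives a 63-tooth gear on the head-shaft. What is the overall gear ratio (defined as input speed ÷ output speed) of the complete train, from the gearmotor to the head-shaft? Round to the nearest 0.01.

5.40

Each stage contributes driven/driver: gear mesh 20/25 = 0.8, belt 24/8 = 3, gear mesh 63/28 = 2.25.
Overall: 0.8 × 3 × 2.25 = 5.4.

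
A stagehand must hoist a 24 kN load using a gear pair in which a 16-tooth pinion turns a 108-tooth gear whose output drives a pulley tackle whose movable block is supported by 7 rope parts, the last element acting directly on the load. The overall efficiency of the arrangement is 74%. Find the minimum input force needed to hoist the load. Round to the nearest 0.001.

0.686 kN

Gear pair MA = 108/16 = 6.75.
Block-and-tackle MA = number of supporting rope parts = 7.
Combined ideal MA = 6.75 × 7 = 47.25.
Actual MA = 47.25 × 0.74 = 34.965.
Effort = load / actual MA = 24 / 34.965 = 0.6864 kN.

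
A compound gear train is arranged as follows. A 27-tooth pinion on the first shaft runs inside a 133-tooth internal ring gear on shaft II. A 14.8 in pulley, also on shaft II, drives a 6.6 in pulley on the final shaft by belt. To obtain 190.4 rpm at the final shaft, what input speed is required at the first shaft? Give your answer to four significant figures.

Overall ratio R = 4.9259 × 0.44595 = 2.1967.
Required input speed = output speed × R = 190.4 × 2.1967 = 418.25 rpm.

418.3 rpm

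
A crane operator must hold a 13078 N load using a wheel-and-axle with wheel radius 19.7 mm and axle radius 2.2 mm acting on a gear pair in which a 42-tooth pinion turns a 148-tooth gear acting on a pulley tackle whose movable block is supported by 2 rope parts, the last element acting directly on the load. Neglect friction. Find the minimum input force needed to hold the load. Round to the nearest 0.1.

Wheel-and-axle MA = R/r = 19.7/2.2 = 8.9545.
Gear pair MA = 148/42 = 3.5238.
Block-and-tackle MA = number of supporting rope parts = 2.
Combined ideal MA = 8.9545 × 3.5238 × 2 = 63.108.
Effort = load / MA = 13078 / 63.108 = 207.23 N.

207.2 N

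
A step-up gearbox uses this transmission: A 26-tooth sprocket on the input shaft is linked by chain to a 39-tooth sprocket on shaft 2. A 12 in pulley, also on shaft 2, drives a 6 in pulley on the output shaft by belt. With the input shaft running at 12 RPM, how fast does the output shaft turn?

the input shaft → shaft 2 (chain, 39/26): 12 ÷ 1.5 = 8 RPM
shaft 2 → the output shaft (belt, 6/12): 8 ÷ 0.5 = 16 RPM

16 RPM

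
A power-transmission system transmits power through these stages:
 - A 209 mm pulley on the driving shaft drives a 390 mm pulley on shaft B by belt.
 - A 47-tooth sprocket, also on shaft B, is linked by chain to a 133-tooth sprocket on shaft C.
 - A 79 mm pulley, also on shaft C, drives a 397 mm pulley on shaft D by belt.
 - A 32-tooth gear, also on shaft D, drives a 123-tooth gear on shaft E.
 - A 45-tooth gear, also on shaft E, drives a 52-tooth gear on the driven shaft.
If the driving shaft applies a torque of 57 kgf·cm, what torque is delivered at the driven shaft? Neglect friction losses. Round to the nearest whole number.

Belt: ratio = 390/209 = 1.866; torque at shaft B = 57 × 1.866 = 106.36 kgf·cm.
Chain: ratio = 133/47 = 2.8298; torque at shaft C = 106.36 × 2.8298 = 300.99 kgf·cm.
Belt: ratio = 397/79 = 5.0253; torque at shaft D = 300.99 × 5.0253 = 1512.6 kgf·cm.
Gear mesh: ratio = 123/32 = 3.8438; torque at shaft E = 1512.6 × 3.8438 = 5813.9 kgf·cm.
Gear mesh: ratio = 52/45 = 1.1556; torque at the driven shaft = 5813.9 × 1.1556 = 6718.3 kgf·cm.

6718 kgf·cm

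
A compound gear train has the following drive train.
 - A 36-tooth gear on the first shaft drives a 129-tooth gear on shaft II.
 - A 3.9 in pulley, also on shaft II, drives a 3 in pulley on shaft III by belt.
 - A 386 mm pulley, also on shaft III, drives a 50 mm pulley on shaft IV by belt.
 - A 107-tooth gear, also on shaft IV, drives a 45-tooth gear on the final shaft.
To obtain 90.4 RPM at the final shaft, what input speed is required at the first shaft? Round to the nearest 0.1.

13.6 RPM

Overall ratio R = 3.5833 × 0.76923 × 0.12953 × 0.42056 = 0.15016.
Required input speed = output speed × R = 90.4 × 0.15016 = 13.574 RPM.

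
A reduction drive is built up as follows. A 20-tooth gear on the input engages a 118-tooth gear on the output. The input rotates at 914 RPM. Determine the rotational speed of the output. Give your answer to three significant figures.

155 RPM

the input → the output (gear mesh, 118/20): 914 ÷ 5.9 = 154.92 RPM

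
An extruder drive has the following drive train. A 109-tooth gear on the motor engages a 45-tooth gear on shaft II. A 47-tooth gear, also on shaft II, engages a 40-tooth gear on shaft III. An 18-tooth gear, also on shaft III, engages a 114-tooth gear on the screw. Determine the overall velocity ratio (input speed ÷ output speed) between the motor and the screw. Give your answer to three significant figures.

Each stage contributes driven/driver: gear mesh 45/109 = 0.41284, gear mesh 40/47 = 0.85106, gear mesh 114/18 = 6.3333.
Overall: 0.41284 × 0.85106 × 6.3333 = 2.2253.

2.23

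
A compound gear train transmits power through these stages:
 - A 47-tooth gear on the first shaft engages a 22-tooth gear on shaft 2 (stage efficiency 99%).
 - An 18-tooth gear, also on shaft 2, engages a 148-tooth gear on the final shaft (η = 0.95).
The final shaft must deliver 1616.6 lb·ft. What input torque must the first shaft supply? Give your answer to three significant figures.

447 lb·ft

Overall ratio R = 0.46809 × 8.2222 = 3.8487; overall efficiency η = 0.99 × 0.95 = 0.9405.
Input torque = output torque / (R × η) = 1616.6 / (3.8487 × 0.9405) = 446.61 lb·ft.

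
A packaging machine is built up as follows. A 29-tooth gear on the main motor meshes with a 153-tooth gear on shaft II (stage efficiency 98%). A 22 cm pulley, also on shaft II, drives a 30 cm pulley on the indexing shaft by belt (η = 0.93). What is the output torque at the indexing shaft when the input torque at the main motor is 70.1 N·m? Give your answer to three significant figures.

460 N·m

After the gear mesh (153/29): 70.1 × 5.2759 × 0.98 = 362.44 N·m
After the belt (30/22): 362.44 × 1.3636 × 0.93 = 459.64 N·m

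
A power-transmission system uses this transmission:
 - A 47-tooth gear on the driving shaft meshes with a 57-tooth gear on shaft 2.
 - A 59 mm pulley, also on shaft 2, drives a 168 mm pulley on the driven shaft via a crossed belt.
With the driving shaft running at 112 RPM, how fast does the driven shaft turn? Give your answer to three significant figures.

the driving shaft → shaft 2 (gear mesh, 57/47): 112 ÷ 1.2128 = 92.351 RPM
shaft 2 → the driven shaft (belt, 168/59): 92.351 ÷ 2.8475 = 32.433 RPM

32.4 RPM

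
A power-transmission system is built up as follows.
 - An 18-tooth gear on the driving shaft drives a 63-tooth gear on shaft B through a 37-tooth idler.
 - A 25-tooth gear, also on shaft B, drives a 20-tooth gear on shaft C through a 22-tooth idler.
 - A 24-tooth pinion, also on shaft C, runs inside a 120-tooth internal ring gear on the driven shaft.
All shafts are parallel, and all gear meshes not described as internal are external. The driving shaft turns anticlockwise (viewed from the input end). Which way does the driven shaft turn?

the driving shaft → shaft B: driver → idler → driven is 2 external meshes, 2 reversals → CCW.
shaft B → shaft C: driver → idler → driven is 2 external meshes, 2 reversals → CCW.
shaft C → the driven shaft: internal mesh, same direction → CCW.
4 reversals in total — an even number — so the driven shaft turns the same way as the driving shaft.

anticlockwise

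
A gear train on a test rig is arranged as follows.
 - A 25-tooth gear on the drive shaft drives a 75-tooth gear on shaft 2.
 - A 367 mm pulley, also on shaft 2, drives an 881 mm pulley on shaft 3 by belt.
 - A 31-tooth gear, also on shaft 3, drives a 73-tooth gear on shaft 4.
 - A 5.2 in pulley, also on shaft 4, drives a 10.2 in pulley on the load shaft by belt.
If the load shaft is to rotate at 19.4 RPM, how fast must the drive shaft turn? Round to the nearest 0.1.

645.3 RPM

Overall ratio R = 3 × 2.4005 × 2.3548 × 1.9615 = 33.265.
Required input speed = output speed × R = 19.4 × 33.265 = 645.34 RPM.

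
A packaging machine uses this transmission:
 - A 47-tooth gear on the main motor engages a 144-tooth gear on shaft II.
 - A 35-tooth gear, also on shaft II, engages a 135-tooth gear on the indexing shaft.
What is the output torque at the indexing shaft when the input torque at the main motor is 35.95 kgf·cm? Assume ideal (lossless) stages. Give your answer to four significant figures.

424.8 kgf·cm

gear mesh 144/47 = 3.0638 → τ = 35.95·3.0638 = 110.14 kgf·cm
gear mesh 135/35 = 3.8571 → τ = 110.14·3.8571 = 424.84 kgf·cm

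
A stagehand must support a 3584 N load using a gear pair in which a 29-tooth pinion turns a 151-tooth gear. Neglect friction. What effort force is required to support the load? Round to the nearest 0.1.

Gear pair MA = 151/29 = 5.2069.
Effort = load / MA = 3584 / 5.2069 = 688.32 N.

688.3 N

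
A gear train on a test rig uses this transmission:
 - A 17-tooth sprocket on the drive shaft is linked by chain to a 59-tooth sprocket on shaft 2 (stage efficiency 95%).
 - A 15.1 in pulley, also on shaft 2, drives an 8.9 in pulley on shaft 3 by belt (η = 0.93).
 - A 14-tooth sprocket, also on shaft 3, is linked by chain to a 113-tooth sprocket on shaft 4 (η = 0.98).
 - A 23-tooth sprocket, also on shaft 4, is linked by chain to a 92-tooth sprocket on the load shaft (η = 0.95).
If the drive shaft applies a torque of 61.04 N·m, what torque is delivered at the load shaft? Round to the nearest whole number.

3316 N·m

chain 59/17 = 3.4706 → τ = 61.04·3.4706·0.95 = 201.25 N·m
belt 8.9/15.1 = 0.5894 → τ = 201.25·0.5894·0.93 = 110.32 N·m
chain 113/14 = 8.0714 → τ = 110.32·8.0714·0.98 = 872.6 N·m
chain 92/23 = 4 → τ = 872.6·4·0.95 = 3315.9 N·m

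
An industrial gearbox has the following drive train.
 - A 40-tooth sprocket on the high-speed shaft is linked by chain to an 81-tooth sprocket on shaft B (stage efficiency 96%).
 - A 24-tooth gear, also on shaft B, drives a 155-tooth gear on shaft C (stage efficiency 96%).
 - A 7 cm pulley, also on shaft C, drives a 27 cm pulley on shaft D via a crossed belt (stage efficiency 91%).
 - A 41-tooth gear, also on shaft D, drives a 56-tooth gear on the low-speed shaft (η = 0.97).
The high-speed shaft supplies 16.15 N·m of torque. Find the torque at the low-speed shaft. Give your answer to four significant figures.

Chain: ratio = 81/40 = 2.025; torque at shaft B = 16.15 × 2.025 × 0.96 = 31.396 N·m.
Gear mesh: ratio = 155/24 = 6.4583; torque at shaft C = 31.396 × 6.4583 × 0.96 = 194.65 N·m.
Belt: ratio = 27/7 = 3.8571; torque at shaft D = 194.65 × 3.8571 × 0.91 = 683.23 N·m.
Gear mesh: ratio = 56/41 = 1.3659; torque at the low-speed shaft = 683.23 × 1.3659 × 0.97 = 905.2 N·m.

905.2 N·m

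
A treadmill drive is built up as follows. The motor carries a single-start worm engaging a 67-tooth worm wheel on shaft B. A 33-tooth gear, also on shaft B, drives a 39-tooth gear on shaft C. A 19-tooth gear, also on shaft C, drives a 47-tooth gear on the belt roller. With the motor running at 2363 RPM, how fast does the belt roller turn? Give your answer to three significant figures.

Worm: ratio = 67/1 = 67, so shaft B turns at 2363 / 67 = 35.269 RPM.
Gear mesh: ratio = 39/33 = 1.1818, so shaft C turns at 35.269 / 1.1818 = 29.843 RPM.
Gear mesh: ratio = 47/19 = 2.4737, so the belt roller turns at 29.843 / 2.4737 = 12.064 RPM.

12.1 RPM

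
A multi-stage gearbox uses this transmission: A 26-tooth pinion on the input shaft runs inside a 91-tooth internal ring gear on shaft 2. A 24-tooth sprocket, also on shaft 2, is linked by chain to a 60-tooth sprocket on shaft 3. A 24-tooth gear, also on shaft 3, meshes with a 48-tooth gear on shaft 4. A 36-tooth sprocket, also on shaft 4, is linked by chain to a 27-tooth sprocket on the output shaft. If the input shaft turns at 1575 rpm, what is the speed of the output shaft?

internal gear 91/26 = 3.5 → 1575/3.5 = 450 rpm
chain 60/24 = 2.5 → 450/2.5 = 180 rpm
gear mesh 48/24 = 2 → 180/2 = 90 rpm
chain 27/36 = 0.75 → 90/0.75 = 120 rpm

120 rpm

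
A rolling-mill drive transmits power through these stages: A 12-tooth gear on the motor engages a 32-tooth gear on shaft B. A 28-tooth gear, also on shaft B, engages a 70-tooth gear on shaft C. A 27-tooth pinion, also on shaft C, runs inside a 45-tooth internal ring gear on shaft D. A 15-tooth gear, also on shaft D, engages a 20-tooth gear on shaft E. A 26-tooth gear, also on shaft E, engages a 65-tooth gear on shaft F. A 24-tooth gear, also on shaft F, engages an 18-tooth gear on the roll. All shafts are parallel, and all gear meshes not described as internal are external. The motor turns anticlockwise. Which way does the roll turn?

the motor → shaft B: external mesh, 1 reversal → CW.
shaft B → shaft C: external mesh, 1 reversal → CCW.
shaft C → shaft D: internal mesh, same direction → CCW.
shaft D → shaft E: external mesh, 1 reversal → CW.
shaft E → shaft F: external mesh, 1 reversal → CCW.
shaft F → the roll: external mesh, 1 reversal → CW.
5 reversals in total — an odd number — so the roll turns opposite to the motor.

clockwise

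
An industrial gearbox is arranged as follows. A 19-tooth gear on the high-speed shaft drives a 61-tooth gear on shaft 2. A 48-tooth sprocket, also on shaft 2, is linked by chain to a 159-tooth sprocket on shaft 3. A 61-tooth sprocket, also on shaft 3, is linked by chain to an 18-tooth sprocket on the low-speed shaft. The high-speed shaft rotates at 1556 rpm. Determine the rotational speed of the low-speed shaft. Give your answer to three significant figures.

496 rpm

the high-speed shaft → shaft 2 (gear mesh, 61/19): 1556 ÷ 3.2105 = 484.66 rpm
shaft 2 → shaft 3 (chain, 159/48): 484.66 ÷ 3.3125 = 146.31 rpm
shaft 3 → the low-speed shaft (chain, 18/61): 146.31 ÷ 0.29508 = 495.83 rpm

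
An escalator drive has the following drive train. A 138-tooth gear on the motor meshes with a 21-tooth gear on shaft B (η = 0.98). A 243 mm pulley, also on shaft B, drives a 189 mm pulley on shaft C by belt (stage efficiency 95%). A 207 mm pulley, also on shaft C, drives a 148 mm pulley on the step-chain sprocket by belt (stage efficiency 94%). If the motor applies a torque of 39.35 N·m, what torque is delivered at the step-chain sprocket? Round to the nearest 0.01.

2.91 N·m

After the gear mesh (21/138): 39.35 × 0.15217 × 0.98 = 5.8683 N·m
After the belt (189/243): 5.8683 × 0.77778 × 0.95 = 4.336 N·m
After the belt (148/207): 4.336 × 0.71498 × 0.94 = 2.9141 N·m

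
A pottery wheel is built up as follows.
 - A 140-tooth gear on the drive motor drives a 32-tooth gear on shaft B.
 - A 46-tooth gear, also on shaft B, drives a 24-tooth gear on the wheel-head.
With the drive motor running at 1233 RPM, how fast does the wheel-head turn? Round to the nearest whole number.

10339 RPM

gear mesh 32/140 = 0.22857 → 1233/0.22857 = 5394.4 RPM
gear mesh 24/46 = 0.52174 → 5394.4/0.52174 = 10339 RPM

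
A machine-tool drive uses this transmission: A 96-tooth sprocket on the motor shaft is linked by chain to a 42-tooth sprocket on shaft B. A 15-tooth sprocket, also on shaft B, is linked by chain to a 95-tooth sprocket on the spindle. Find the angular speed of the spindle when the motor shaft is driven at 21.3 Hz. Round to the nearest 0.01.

7.69 Hz

the motor shaft → shaft B (chain, 42/96): 21.3 ÷ 0.4375 = 48.686 Hz
shaft B → the spindle (chain, 95/15): 48.686 ÷ 6.3333 = 7.6872 Hz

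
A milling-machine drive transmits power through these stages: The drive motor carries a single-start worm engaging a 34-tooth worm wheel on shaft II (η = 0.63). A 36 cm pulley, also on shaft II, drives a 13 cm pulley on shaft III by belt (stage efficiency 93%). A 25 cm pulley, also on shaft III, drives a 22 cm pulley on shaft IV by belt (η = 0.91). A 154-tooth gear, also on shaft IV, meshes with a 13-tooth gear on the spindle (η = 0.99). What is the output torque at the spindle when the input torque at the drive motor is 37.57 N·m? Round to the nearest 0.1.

worm 34/1 = 34 → τ = 37.57·34·0.63 = 804.75 N·m
belt 13/36 = 0.36111 → τ = 804.75·0.36111·0.93 = 270.26 N·m
belt 22/25 = 0.88 → τ = 270.26·0.88·0.91 = 216.43 N·m
gear mesh 13/154 = 0.084416 → τ = 216.43·0.084416·0.99 = 18.087 N·m

18.1 N·m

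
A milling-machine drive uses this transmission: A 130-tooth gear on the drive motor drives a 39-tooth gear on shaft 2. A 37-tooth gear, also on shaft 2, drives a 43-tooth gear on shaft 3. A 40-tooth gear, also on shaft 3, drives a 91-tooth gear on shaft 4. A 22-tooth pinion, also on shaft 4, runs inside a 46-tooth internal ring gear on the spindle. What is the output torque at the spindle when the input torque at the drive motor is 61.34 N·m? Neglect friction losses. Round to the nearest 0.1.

gear mesh 39/130 = 0.3 → τ = 61.34·0.3 = 18.402 N·m
gear mesh 43/37 = 1.1622 → τ = 18.402·1.1622 = 21.386 N·m
gear mesh 91/40 = 2.275 → τ = 21.386·2.275 = 48.653 N·m
internal gear 46/22 = 2.0909 → τ = 48.653·2.0909 = 101.73 N·m

101.7 N·m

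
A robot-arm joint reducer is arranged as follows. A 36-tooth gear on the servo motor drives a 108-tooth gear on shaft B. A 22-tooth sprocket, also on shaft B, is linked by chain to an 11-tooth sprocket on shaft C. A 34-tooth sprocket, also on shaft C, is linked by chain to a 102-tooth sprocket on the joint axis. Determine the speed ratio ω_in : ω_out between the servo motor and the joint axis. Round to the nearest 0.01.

Each stage contributes driven/driver: gear mesh 108/36 = 3, chain 11/22 = 0.5, chain 102/34 = 3.
Overall: 3 × 0.5 × 3 = 4.5.

4.50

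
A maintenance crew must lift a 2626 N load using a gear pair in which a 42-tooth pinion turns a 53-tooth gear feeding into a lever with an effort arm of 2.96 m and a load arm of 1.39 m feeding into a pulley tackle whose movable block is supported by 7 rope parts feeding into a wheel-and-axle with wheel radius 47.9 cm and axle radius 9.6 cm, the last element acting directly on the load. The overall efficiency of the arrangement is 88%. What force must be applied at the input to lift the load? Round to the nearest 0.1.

Gear pair MA = 53/42 = 1.2619.
Lever MA = effort arm / load arm = 2.96/1.39 = 2.1295.
Block-and-tackle MA = number of supporting rope parts = 7.
Wheel-and-axle MA = R/r = 47.9/9.6 = 4.9896.
Combined ideal MA = 1.2619 × 2.1295 × 7 × 4.9896 = 93.857.
Actual MA = 93.857 × 0.88 = 82.594.
Effort = load / actual MA = 2626 / 82.594 = 31.794 N.

31.8 N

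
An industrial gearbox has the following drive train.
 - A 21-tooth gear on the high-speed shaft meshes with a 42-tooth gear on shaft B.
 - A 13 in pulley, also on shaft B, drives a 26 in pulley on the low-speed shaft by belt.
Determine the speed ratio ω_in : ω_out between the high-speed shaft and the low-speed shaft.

Each stage contributes driven/driver: gear mesh 42/21 = 2, belt 26/13 = 2.
Overall: 2 × 2 = 4.

4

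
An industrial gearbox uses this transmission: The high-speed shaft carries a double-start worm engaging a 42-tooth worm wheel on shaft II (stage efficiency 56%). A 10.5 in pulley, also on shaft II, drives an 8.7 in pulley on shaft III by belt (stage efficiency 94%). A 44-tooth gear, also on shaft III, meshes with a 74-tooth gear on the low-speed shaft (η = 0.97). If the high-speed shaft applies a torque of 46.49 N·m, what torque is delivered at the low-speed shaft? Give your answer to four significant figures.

After the worm (42/2): 46.49 × 21 × 0.56 = 546.72 N·m
After the belt (8.7/10.5): 546.72 × 0.82857 × 0.94 = 425.82 N·m
After the gear mesh (74/44): 425.82 × 1.6818 × 0.97 = 694.67 N·m

694.7 N·m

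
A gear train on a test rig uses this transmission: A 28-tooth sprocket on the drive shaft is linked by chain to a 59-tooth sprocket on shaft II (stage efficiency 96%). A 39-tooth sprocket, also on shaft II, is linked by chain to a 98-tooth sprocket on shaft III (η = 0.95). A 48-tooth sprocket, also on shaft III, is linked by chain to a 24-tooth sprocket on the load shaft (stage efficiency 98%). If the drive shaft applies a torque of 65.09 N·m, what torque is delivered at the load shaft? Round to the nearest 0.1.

chain 59/28 = 2.1071 → τ = 65.09·2.1071·0.96 = 131.67 N·m
chain 98/39 = 2.5128 → τ = 131.67·2.5128·0.95 = 314.31 N·m
chain 24/48 = 0.5 → τ = 314.31·0.5·0.98 = 154.01 N·m

154.0 N·m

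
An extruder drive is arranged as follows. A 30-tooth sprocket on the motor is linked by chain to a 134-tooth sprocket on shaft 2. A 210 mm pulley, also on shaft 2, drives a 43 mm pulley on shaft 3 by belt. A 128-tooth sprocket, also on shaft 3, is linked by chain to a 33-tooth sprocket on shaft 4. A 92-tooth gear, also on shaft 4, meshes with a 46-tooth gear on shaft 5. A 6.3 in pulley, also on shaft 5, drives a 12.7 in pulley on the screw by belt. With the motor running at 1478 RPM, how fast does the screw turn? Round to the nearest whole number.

6219 RPM

the motor → shaft 2 (chain, 134/30): 1478 ÷ 4.4667 = 330.9 RPM
shaft 2 → shaft 3 (belt, 43/210): 330.9 ÷ 0.20476 = 1616 RPM
shaft 3 → shaft 4 (chain, 33/128): 1616 ÷ 0.25781 = 6268.1 RPM
shaft 4 → shaft 5 (gear mesh, 46/92): 6268.1 ÷ 0.5 = 12536 RPM
shaft 5 → the screw (belt, 12.7/6.3): 12536 ÷ 2.0159 = 6218.8 RPM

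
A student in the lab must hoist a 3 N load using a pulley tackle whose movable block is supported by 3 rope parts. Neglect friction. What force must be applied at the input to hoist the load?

Block-and-tackle MA = number of supporting rope parts = 3.
Effort = load / MA = 3 / 3 = 1 N.

1 N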